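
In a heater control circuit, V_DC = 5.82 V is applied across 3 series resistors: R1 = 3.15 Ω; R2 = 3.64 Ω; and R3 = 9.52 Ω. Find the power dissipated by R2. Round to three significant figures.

P ≈ 0.463 W

Series current I = V_DC/ΣR = 5.82/16.31 = 0.3568 A.
P(R2) = I²·R2 = (0.3568)² × 3.64 = 0.4635 W.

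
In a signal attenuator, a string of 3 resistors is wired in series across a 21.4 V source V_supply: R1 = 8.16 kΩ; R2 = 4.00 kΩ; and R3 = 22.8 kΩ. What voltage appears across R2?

V ≈ 2.45 V

Total series resistance ΣR = 8.16 + 4.00 + 22.8 = 34.96 kΩ.
Voltage divider: V = V_supply · (4.000 / 34.96) = 21.4 × 0.1144 = 2.449 V.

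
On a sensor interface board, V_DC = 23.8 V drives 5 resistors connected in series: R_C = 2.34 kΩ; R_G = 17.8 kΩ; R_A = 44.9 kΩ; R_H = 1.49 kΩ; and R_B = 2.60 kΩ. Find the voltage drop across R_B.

V ≈ 0.895 V

Total series resistance ΣR = 2.34 + 17.8 + 44.9 + 1.49 + 2.60 = 69.13 kΩ.
Voltage divider: V = V_DC · (2.600 / 69.13) = 23.8 × 0.03761 = 0.8951 V.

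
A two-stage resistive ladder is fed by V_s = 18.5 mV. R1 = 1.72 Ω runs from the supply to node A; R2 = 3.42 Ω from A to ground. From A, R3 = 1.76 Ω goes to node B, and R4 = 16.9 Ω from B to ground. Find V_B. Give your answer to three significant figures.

V_B ≈ 10.5 mV

Looking into the second stage from A: R3 + R4 = 18.66 Ω appears in parallel with R2.
R2 ‖ (R3+R4) = 2.890 Ω.
First divider: V_A = V_s · 2.890/(1.72 + 2.890) = 11.60 mV.
Stage 2 is unloaded, so V_B = V_A · R4/(R3+R4) = 11.60 × 16.9/18.66 = 10.50 mV.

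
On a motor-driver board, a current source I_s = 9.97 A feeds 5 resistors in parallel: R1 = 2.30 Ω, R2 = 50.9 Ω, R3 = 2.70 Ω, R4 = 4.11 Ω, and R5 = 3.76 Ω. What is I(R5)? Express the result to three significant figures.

Total conductance ΣG = 1/2.30 + 1/50.9 + 1/2.70 + 1/4.11 + 1/3.76 = 1.334 (units of 1/Ω).
R5 takes the fraction G_k/ΣG = 0.2660/1.334 = 0.1994, so I = 9.97 × 0.1994 = 1.988 A.

I ≈ 1.99 A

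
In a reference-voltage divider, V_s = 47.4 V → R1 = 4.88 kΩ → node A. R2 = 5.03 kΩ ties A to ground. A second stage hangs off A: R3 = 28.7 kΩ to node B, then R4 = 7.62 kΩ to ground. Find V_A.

Node A sees R2 in parallel with the series input of stage 2, R3 + R4 = 36.32 kΩ.
Effective lower resistance at A: R2 ‖ 36.32 = 4.418 kΩ.
First divider: V_A = V_s · 4.418/(4.88 + 4.418) = 22.52 V.

V_A ≈ 22.5 V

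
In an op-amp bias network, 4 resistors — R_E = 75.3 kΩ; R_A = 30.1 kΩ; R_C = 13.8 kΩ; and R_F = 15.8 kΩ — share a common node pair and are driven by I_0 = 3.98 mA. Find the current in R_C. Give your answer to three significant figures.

I ≈ 1.58 mA

ΣG = 1/75.3 + 1/30.1 + 1/13.8 + 1/15.8 = 0.1823.
By the current-divider rule, I = I_0 · G_k/ΣG = 3.98 × 0.3976 = 1.582 mA.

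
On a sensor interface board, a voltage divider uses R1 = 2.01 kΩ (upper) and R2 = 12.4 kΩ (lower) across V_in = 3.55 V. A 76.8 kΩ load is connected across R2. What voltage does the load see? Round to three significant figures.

V_out ≈ 2.99 V

The load sits in parallel with R2, giving an effective lower resistance R2' = R2·R_L/(R2+R_L) = 10.68 kΩ.
Voltage divider with the loaded lower leg: V_out = 3.55 × 10.68/(2.01 + 10.68) = 3.55 × 0.8416 = 2.988 V.
(Unloaded it would be 3.05 V; the load pulls it down.)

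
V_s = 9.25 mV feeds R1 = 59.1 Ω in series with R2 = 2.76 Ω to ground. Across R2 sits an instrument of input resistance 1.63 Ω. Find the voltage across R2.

V_out ≈ 0.158 mV

R2 ‖ R_L = (2.76 × 1.63)/(2.76 + 1.63) = 1.025 Ω.
Now apply the divider: V_out = 9.25 × 0.01704 = 0.1577 mV.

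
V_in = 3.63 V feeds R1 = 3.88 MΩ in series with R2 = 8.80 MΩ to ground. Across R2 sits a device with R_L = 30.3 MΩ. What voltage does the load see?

V_out ≈ 2.31 V

First combine the lower leg with the load: R2 ‖ R_L = 6.819 MΩ.
Now apply the divider: V_out = 3.63 × 0.6374 = 2.314 V.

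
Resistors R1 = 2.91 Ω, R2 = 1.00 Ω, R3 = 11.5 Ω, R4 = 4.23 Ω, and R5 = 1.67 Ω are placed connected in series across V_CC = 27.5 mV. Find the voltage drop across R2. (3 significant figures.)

V ≈ 1.29 mV

Total series resistance ΣR = 2.91 + 1.00 + 11.5 + 4.23 + 1.67 = 21.31 Ω.
By the voltage-divider rule, V = 27.5 × 1.000/21.31 = 1.290 mV.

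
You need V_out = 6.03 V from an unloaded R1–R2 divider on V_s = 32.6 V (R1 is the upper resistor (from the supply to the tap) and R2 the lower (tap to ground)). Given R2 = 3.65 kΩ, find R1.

R1 ≈ 16.1 kΩ

The divider ratio is R2/(R1+R2) = 6.03/32.6 = 0.1850.
Rearranging, R1 = R2·(1−k)/k = 3.65 × 4.406 = 16.08 kΩ.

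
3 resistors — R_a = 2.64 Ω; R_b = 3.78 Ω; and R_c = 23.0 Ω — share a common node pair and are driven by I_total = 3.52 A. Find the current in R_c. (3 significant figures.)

I ≈ 0.223 A

ΣG = 1/2.64 + 1/3.78 + 1/23.0 = 0.6868.
By the current-divider rule, I = I_total · G_k/ΣG = 3.52 × 0.06330 = 0.2228 A.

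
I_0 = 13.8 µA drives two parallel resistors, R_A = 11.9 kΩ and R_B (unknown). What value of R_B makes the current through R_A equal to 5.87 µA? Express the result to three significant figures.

R_B ≈ 8.81 kΩ

In a two-way split, I_A/I_0 = R_B/(R_A + R_B).
With f = 0.4254, R_B = R_A · f/(1−f) = 11.9 × 0.7402 = 8.809 kΩ.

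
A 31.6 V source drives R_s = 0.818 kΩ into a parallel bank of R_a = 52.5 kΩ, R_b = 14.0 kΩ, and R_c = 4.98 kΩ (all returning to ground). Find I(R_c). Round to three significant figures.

I ≈ 5.12 mA

Equivalent of the parallel group: R_p = 3.433 kΩ.
V_A = 31.6 × 3.433/4.251 = 25.52 V.
I(R_c) = V_A / R_c = 25.52/4.98 = 5.124 mA.
(Equivalently: I_total = 7.433 mA, then current-divider fraction G_k/ΣG = 0.6894.)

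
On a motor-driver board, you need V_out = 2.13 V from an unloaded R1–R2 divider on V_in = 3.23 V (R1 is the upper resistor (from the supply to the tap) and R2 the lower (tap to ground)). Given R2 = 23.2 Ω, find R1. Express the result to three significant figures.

V_out/V_in = R2/(R1+R2) = 0.6594.
Rearranging, R1 = R2·(1−k)/k = 23.2 × 0.5164 = 11.98 Ω.

R1 ≈ 12.0 Ω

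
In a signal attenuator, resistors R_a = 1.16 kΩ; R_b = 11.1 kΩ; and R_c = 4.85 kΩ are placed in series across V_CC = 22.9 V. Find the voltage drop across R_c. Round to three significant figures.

V ≈ 6.49 V

Total series resistance ΣR = 1.16 + 11.1 + 4.85 = 17.11 kΩ.
V = V_CC · R/ΣR = 22.9 × 0.2835 = 6.491 V.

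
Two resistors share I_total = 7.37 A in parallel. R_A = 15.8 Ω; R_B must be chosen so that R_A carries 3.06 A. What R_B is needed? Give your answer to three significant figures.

Two-branch current divider: I_A = I_total · R_B/(R_A + R_B).
With f = 0.4152, R_B = R_A · f/(1−f) = 15.8 × 0.7100 = 11.22 Ω.

R_B ≈ 11.2 Ω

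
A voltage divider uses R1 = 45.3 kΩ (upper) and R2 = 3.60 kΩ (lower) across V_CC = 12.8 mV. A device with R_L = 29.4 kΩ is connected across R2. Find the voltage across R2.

V_out ≈ 0.846 mV

The load sits in parallel with R2, giving an effective lower resistance R2' = R2·R_L/(R2+R_L) = 3.207 kΩ.
Then V_out = V_CC · R2'/(R1 + R2') = 12.8 × 3.207/48.51 = 0.8463 mV.
(Unloaded it would be 0.942 mV; the load pulls it down.)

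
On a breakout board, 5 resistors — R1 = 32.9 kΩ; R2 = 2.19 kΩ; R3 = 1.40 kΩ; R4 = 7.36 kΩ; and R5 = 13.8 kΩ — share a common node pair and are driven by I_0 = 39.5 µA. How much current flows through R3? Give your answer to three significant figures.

I ≈ 20.0 µA

ΣG = 1/32.9 + 1/2.19 + 1/1.40 + 1/7.36 + 1/13.8 = 1.410.
By the current-divider rule, I = I_0 · G_k/ΣG = 39.5 × 0.5067 = 20.02 µA.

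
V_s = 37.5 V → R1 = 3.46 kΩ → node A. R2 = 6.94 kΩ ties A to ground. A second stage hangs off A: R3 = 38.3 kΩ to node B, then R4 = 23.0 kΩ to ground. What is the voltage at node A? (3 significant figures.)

Looking into the second stage from A: R3 + R4 = 61.30 kΩ appears in parallel with R2.
R2 ‖ (R3+R4) = 6.234 kΩ.
So V_A = 37.5 × 0.6431 = 24.12 V.

V_A ≈ 24.1 V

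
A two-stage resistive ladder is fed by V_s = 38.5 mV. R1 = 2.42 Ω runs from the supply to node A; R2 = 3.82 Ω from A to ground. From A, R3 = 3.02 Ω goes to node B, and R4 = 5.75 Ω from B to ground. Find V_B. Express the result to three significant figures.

V_B ≈ 13.2 mV

Node A sees R2 in parallel with the series input of stage 2, R3 + R4 = 8.770 Ω.
R2 ‖ (R3+R4) = 2.661 Ω.
First divider: V_A = V_s · 2.661/(2.42 + 2.661) = 20.16 mV.
Stage 2 is unloaded, so V_B = V_A · R4/(R3+R4) = 20.16 × 5.75/8.770 = 13.22 mV.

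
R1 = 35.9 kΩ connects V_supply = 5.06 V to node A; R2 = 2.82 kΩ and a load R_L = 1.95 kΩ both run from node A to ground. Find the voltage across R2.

The load sits in parallel with R2, giving an effective lower resistance R2' = R2·R_L/(R2+R_L) = 1.153 kΩ.
Voltage divider with the loaded lower leg: V_out = 5.06 × 1.153/(35.9 + 1.153) = 5.06 × 0.03111 = 0.1574 V.

V_out ≈ 0.157 V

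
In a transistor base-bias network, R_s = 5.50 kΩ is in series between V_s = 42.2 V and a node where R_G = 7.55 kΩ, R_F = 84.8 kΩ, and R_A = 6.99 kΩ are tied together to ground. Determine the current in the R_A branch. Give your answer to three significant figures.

Equivalent of the parallel group: R_p = 3.481 kΩ.
Node voltage V_A = V_s · R_p/(R_s + R_p) = 42.2 × 0.3876 = 16.36 V.
Branch current I = V_A/R_A = 16.36/6.99 = 2.340 mA.
(Check via current divider: I_total = 4.699 mA; share G_k/ΣG = 0.4979 → same result.)

I ≈ 2.34 mA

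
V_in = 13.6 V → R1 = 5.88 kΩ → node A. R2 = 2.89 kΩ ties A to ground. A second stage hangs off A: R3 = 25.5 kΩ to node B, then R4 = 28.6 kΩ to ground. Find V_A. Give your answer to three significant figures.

Node A sees R2 in parallel with the series input of stage 2, R3 + R4 = 54.10 kΩ.
Effective lower resistance at A: R2 ‖ 54.10 = 2.743 kΩ.
So V_A = 13.6 × 0.3181 = 4.327 V.

V_A ≈ 4.33 V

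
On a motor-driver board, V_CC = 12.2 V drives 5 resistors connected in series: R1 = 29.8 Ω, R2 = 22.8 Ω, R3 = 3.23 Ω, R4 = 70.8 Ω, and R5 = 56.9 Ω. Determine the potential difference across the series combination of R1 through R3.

V ≈ 3.71 V

Total series resistance ΣR = 29.8 + 22.8 + 3.23 + 70.8 + 56.9 = 183.5 Ω.
R_{R1..R3} = 29.8 + 22.8 + 3.23 = 55.83 Ω.
By the voltage-divider rule, V = 12.2 × 55.83/183.5 = 3.711 V.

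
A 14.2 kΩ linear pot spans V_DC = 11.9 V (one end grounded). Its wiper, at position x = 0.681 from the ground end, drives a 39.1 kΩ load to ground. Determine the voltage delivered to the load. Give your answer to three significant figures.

Split the track: R_lower = x·R_p = 9.670 kΩ, R_upper = (1−x)·R_p = 4.530 kΩ.
(x·R_p) ‖ R_L = 7.753 kΩ.
V_out = 11.9 × 7.753/(4.530 + 7.753) = 7.511 V.
(Unloaded: V_out = x·V_DC = 8.10 V.)

V_out ≈ 7.51 V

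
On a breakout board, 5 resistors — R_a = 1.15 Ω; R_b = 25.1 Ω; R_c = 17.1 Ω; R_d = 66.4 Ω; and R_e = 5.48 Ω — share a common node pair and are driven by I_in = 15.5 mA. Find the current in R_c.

I ≈ 0.778 mA

Total conductance ΣG = 1/1.15 + 1/25.1 + 1/17.1 + 1/66.4 + 1/5.48 = 1.165 (units of 1/Ω).
Current divider: I(R_c) = I_in · G_k/ΣG = 15.5 × (0.05848/1.165) = 15.5 × 0.05018 = 0.7778 mA.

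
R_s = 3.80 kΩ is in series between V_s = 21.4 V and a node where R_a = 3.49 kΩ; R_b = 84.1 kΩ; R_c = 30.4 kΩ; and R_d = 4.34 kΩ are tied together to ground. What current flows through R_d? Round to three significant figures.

Parallel bank: R_p = 1/(1/3.49 + 1/84.1 + 1/30.4 + 1/4.34) = 1.780 kΩ.
V_A by voltage divider: V_A = 21.4 × 1.780/(3.80 + 1.780) = 6.827 V.
Branch current I = V_A/R_d = 6.827/4.34 = 1.573 mA.

I ≈ 1.57 mA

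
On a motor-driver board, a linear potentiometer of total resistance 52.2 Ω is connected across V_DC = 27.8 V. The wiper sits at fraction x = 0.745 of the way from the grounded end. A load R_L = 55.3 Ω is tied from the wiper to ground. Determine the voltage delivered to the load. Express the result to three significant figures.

Lower segment x·R_p = 38.89 Ω; upper segment (1−x)·R_p = 13.31 Ω.
Lower segment in parallel with the load: 38.89 ‖ 55.3 = 22.83 Ω.
Loaded-divider output: V_out = 27.8 × 0.6317 = 17.56 V.

V_out ≈ 17.6 V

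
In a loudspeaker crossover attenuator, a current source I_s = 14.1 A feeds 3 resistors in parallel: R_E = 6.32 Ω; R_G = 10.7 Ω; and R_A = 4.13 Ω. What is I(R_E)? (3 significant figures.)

I ≈ 4.52 A

ΣG = 1/6.32 + 1/10.7 + 1/4.13 = 0.4938.
By the current-divider rule, I = I_s · G_k/ΣG = 14.1 × 0.3204 = 4.518 A.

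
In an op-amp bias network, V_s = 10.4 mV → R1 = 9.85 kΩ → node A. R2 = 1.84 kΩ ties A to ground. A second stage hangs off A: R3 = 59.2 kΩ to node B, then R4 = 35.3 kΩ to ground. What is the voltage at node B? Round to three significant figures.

The second stage (R3 + R4 = 94.50 kΩ) loads node A in parallel with R2.
R2 ‖ (R3+R4) = 1.805 kΩ.
V_A = 10.4 × 1.805/(9.85 + 1.805) = 1.611 mV.
Then the unloaded second divider: V_B = V_A × R4/(R3+R4) = 1.611 × 0.3735 = 0.6016 mV.

V_B ≈ 0.602 mV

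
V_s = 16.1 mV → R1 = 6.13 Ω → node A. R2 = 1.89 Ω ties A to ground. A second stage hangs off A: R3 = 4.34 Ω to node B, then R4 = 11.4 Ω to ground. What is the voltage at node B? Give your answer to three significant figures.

Looking into the second stage from A: R3 + R4 = 15.74 Ω appears in parallel with R2.
Effective lower resistance at A: R2 ‖ 15.74 = 1.687 Ω.
First divider: V_A = V_s · 1.687/(6.13 + 1.687) = 3.475 mV.
Then the unloaded second divider: V_B = V_A × R4/(R3+R4) = 3.475 × 0.7243 = 2.517 mV.

V_B ≈ 2.52 mV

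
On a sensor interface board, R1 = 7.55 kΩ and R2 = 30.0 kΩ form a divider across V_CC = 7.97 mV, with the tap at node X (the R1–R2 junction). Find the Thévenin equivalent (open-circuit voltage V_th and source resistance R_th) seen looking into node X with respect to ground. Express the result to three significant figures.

With X open, the divider is unloaded: V_th = 7.97 × 30.0/37.55 = 6.368 mV.
Looking into X with the source shorted: R_th = R1·R2/(R1+R2) = 7.550 × 30.0/37.55 = 6.032 kΩ.

V_th ≈ 6.37 mV, R_th ≈ 6.03 kΩ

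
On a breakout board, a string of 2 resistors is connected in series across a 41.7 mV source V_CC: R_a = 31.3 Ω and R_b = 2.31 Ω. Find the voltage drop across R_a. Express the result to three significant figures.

V ≈ 38.8 mV

ΣR = 31.3 + 2.31 = 33.61 Ω.
Voltage divider: V = V_CC · (31.30 / 33.61) = 41.7 × 0.9313 = 38.83 mV.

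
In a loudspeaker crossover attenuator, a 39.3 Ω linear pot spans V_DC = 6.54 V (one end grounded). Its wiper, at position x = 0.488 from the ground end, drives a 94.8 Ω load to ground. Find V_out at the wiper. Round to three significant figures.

Split the track: R_lower = x·R_p = 19.18 Ω, R_upper = (1−x)·R_p = 20.12 Ω.
R_L loads the lower segment: effective lower R = 15.95 Ω.
V_out = 6.54 × 15.95/(20.12 + 15.95) = 2.892 V.

V_out ≈ 2.89 V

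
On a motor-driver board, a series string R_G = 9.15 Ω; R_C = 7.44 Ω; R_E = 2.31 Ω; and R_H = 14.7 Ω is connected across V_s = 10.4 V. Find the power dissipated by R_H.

P ≈ 1.41 W

The common current is I = 10.4/33.60 = 0.3095 A.
P = I²R = 0.09580 × 14.7 = 1.408 W.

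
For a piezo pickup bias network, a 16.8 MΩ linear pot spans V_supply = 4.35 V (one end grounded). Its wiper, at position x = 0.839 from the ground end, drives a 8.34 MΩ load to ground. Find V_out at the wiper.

V_out ≈ 2.87 V

Split the track: R_lower = x·R_p = 14.10 MΩ, R_upper = (1−x)·R_p = 2.705 MΩ.
(x·R_p) ‖ R_L = 5.240 MΩ.
Then V_out = V_supply · 5.240/(2.705 + 5.240) = 2.869 V.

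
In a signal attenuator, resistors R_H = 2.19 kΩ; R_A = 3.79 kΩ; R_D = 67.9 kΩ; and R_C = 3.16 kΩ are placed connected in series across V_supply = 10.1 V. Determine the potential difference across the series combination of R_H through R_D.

V ≈ 9.69 V

Series total: ΣR = 2.19 + 3.79 + 67.9 + 3.16 = 77.04 kΩ.
R_{R_H..R_D} = 2.19 + 3.79 + 67.9 = 73.88 kΩ.
Voltage divider: V = V_supply · (73.88 / 77.04) = 10.1 × 0.9590 = 9.686 V.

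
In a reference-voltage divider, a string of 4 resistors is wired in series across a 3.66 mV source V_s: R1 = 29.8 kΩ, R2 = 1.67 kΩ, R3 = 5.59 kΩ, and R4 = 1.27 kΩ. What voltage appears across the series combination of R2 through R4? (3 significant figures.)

V ≈ 0.815 mV

ΣR = 29.8 + 1.67 + 5.59 + 1.27 = 38.33 kΩ.
R_{R2..R4} = 1.67 + 5.59 + 1.27 = 8.530 kΩ.
V = V_s · R/ΣR = 3.66 × 0.2225 = 0.8145 mV.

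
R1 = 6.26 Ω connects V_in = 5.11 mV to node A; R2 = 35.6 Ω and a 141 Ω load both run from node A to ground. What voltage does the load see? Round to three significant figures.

The load sits in parallel with R2, giving an effective lower resistance R2' = R2·R_L/(R2+R_L) = 28.42 Ω.
Then V_out = V_in · R2'/(R1 + R2') = 5.11 × 28.42/34.68 = 4.188 mV.

V_out ≈ 4.19 mV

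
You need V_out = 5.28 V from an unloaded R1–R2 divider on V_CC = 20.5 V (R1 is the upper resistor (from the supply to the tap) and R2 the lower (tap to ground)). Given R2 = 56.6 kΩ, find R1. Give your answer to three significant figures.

R1 ≈ 163 kΩ

V_out/V_CC = R2/(R1+R2) = 0.2576.
R1 = R2·(1/k − 1) = 56.6 × 2.883 = 163.2 kΩ.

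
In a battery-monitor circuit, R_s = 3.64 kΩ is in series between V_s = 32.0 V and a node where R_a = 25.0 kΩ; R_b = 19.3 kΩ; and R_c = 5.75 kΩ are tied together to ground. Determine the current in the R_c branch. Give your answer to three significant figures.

I ≈ 2.83 mA

Combine the parallel branches: R_p = (1/25.0 + 1/19.3 + 1/5.75)⁻¹ = 3.763 kΩ.
V_A = 32.0 × 3.763/7.403 = 16.27 V.
I(R_c) = V_A / R_c = 16.27/5.75 = 2.829 mA.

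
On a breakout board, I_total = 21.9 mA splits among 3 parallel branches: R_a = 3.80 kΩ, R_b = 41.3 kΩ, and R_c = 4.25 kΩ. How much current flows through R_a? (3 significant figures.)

Total conductance ΣG = 1/3.80 + 1/41.3 + 1/4.25 = 0.5227 (units of 1/kΩ).
By the current-divider rule, I = I_total · G_k/ΣG = 21.9 × 0.5035 = 11.03 mA.

I ≈ 11.0 mA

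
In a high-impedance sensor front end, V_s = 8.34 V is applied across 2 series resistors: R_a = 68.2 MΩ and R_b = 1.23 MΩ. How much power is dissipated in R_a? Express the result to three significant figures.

P ≈ 0.984 µW

The common current is I = 8.34/69.43 = 0.1201 µA.
V(R_a) = I·R = 8.192 V; P = V·I = 8.192 × 0.1201 = 0.9841 µW.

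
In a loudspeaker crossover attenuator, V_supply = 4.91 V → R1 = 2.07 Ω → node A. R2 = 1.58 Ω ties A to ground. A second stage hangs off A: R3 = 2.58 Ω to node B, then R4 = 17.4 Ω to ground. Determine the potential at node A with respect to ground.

V_A ≈ 2.03 V

Node A sees R2 in parallel with the series input of stage 2, R3 + R4 = 19.98 Ω.
R2 ‖ (R3+R4) = 1.464 Ω.
First divider: V_A = V_supply · 1.464/(2.07 + 1.464) = 2.034 V.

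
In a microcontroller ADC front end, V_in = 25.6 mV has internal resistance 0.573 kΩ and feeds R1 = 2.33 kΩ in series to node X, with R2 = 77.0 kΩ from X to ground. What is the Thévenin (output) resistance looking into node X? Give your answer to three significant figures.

R_th ≈ 2.80 kΩ

R1' = 0.573 + 2.33 = 2.903 kΩ (source resistance + R1).
Looking into X with the source shorted: R_th = R1'·R2/(R1'+R2) = 2.903 × 77.0/79.90 = 2.798 kΩ.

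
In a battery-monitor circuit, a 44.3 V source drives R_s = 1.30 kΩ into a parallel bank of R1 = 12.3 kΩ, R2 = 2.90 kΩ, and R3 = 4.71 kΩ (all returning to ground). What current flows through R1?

Equivalent of the parallel group: R_p = 1.566 kΩ.
V_A by voltage divider: V_A = 44.3 × 1.566/(1.30 + 1.566) = 24.21 V.
Branch current I = V_A/R1 = 24.21/12.3 = 1.968 mA.
(Equivalently: I_total = 15.46 mA, then current-divider fraction G_k/ΣG = 0.1273.)

I ≈ 1.97 mA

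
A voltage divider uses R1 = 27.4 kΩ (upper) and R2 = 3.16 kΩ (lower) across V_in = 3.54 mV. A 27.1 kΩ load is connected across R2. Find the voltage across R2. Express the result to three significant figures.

V_out ≈ 0.331 mV

First combine the lower leg with the load: R2 ‖ R_L = 2.830 kΩ.
Now apply the divider: V_out = 3.54 × 0.09362 = 0.3314 mV.
(Unloaded it would be 0.366 mV; the load pulls it down.)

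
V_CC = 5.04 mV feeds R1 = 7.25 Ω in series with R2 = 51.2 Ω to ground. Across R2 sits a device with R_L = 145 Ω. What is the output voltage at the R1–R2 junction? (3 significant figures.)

V_out ≈ 4.23 mV

The load sits in parallel with R2, giving an effective lower resistance R2' = R2·R_L/(R2+R_L) = 37.84 Ω.
Voltage divider with the loaded lower leg: V_out = 5.04 × 37.84/(7.25 + 37.84) = 5.04 × 0.8392 = 4.230 mV.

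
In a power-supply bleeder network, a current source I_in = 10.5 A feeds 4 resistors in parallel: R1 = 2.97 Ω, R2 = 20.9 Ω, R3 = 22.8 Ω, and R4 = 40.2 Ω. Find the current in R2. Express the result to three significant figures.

I ≈ 1.11 A

Conductances: ΣG = 1/2.97 + 1/20.9 + 1/22.8 + 1/40.2 = 0.4533 (1/Ω).
By the current-divider rule, I = I_in · G_k/ΣG = 10.5 × 0.1056 = 1.108 A.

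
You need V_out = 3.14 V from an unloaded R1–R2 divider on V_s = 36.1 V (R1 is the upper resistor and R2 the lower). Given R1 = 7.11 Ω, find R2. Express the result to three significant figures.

Required fraction k = V_out/V_s = 0.08698.
R2 = R1 · 0.08698/(1 − 0.08698) = 0.6773 Ω.

R2 ≈ 0.677 Ω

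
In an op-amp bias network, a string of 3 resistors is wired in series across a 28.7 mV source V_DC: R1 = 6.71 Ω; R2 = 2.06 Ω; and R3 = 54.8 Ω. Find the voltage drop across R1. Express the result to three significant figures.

ΣR = 6.71 + 2.06 + 54.8 = 63.57 Ω.
Voltage divider: V = V_DC · (6.710 / 63.57) = 28.7 × 0.1056 = 3.029 mV.

V ≈ 3.03 mV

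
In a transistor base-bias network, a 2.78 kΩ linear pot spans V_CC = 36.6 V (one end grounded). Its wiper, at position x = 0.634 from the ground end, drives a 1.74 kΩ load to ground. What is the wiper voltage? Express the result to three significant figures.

V_out ≈ 16.9 V

Lower segment x·R_p = 1.763 kΩ; upper segment (1−x)·R_p = 1.017 kΩ.
R_L loads the lower segment: effective lower R = 0.8756 kΩ.
Then V_out = V_CC · 0.8756/(1.017 + 0.8756) = 16.93 V.
(Unloaded: V_out = x·V_CC = 23.2 V.)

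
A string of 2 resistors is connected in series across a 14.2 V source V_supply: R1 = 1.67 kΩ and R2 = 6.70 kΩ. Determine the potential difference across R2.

V ≈ 11.4 V

Series total: ΣR = 1.67 + 6.70 = 8.370 kΩ.
Voltage divider: V = V_supply · (6.700 / 8.370) = 14.2 × 0.8005 = 11.37 V.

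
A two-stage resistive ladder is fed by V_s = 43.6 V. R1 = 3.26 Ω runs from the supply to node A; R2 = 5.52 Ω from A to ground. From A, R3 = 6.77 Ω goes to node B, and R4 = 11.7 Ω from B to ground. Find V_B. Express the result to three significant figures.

The second stage (R3 + R4 = 18.47 Ω) loads node A in parallel with R2.
Effective lower resistance at A: R2 ‖ 18.47 = 4.250 Ω.
V_A = 43.6 × 4.250/(3.26 + 4.250) = 24.67 V.
Then the unloaded second divider: V_B = V_A × R4/(R3+R4) = 24.67 × 0.6335 = 15.63 V.

V_B ≈ 15.6 V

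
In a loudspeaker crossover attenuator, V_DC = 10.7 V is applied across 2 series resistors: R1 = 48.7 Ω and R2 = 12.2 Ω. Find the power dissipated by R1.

P ≈ 1.50 W

Series current I = V_DC/ΣR = 10.7/60.90 = 0.1757 A.
P = I²R = 0.03087 × 48.7 = 1.503 W.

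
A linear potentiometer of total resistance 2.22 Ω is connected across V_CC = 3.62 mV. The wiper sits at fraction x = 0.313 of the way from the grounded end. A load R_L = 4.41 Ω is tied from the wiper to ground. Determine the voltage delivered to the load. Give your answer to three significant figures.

Lower segment x·R_p = 0.6949 Ω; upper segment (1−x)·R_p = 1.525 Ω.
(x·R_p) ‖ R_L = 0.6003 Ω.
Loaded-divider output: V_out = 3.62 × 0.2824 = 1.022 mV.

V_out ≈ 1.02 mV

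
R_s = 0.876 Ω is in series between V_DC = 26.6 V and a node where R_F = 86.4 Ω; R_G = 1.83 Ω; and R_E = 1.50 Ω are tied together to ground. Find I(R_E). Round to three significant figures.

I ≈ 8.56 A

Equivalent of the parallel group: R_p = 0.8165 Ω.
V_A by voltage divider: V_A = 26.6 × 0.8165/(0.876 + 0.8165) = 12.83 V.
Branch current I = V_A/R_E = 12.83/1.50 = 8.555 A.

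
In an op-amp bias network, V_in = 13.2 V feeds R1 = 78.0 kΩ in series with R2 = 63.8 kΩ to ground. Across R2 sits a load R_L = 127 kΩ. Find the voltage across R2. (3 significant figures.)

The load sits in parallel with R2, giving an effective lower resistance R2' = R2·R_L/(R2+R_L) = 42.47 kΩ.
Then V_out = V_in · R2'/(R1 + R2') = 13.2 × 42.47/120.5 = 4.653 V.
(Unloaded it would be 5.94 V; the load pulls it down.)

V_out ≈ 4.65 V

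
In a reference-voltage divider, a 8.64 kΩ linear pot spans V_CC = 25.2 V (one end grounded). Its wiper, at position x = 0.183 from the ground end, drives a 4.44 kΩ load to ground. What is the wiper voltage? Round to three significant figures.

Split the track: R_lower = x·R_p = 1.581 kΩ, R_upper = (1−x)·R_p = 7.059 kΩ.
(x·R_p) ‖ R_L = 1.166 kΩ.
Then V_out = V_CC · 1.166/(7.059 + 1.166) = 3.572 V.

V_out ≈ 3.57 V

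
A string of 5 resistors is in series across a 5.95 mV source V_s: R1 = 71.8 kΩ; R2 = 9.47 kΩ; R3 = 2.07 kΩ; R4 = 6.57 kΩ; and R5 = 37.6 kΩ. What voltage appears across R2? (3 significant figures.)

Total series resistance ΣR = 71.8 + 9.47 + 2.07 + 6.57 + 37.6 = 127.5 kΩ.
V = V_s · R/ΣR = 5.95 × 0.07427 = 0.4419 mV.

V ≈ 0.442 mV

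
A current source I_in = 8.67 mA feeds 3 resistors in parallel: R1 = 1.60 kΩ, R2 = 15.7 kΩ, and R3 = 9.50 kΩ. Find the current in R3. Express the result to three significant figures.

Total conductance ΣG = 1/1.60 + 1/15.7 + 1/9.50 = 0.7940 (units of 1/kΩ).
R3 takes the fraction G_k/ΣG = 0.1053/0.7940 = 0.1326, so I = 8.67 × 0.1326 = 1.149 mA.

I ≈ 1.15 mA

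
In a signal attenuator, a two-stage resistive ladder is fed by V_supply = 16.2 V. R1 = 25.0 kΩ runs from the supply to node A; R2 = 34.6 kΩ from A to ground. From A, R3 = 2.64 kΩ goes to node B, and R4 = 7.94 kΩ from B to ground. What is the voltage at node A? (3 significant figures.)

V_A ≈ 3.97 V

Node A sees R2 in parallel with the series input of stage 2, R3 + R4 = 10.58 kΩ.
Effective lower resistance at A: R2 ‖ 10.58 = 8.102 kΩ.
V_A = 16.2 × 8.102/(25.0 + 8.102) = 3.965 V.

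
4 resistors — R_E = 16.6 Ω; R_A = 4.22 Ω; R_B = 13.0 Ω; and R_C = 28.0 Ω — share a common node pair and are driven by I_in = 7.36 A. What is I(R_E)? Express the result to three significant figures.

Conductances: ΣG = 1/16.6 + 1/4.22 + 1/13.0 + 1/28.0 = 0.4098 (1/Ω).
R_E takes the fraction G_k/ΣG = 0.06024/0.4098 = 0.1470, so I = 7.36 × 0.1470 = 1.082 A.

I ≈ 1.08 A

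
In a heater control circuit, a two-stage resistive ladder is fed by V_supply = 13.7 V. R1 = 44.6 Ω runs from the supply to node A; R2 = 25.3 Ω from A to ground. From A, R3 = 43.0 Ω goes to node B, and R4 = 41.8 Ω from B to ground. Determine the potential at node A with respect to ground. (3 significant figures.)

V_A ≈ 4.17 V

The second stage (R3 + R4 = 84.80 Ω) loads node A in parallel with R2.
Effective lower resistance at A: R2 ‖ 84.80 = 19.49 Ω.
First divider: V_A = V_supply · 19.49/(44.6 + 19.49) = 4.166 V.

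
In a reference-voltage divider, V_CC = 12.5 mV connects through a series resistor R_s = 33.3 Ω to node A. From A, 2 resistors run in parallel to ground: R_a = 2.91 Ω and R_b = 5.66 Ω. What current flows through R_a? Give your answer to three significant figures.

I ≈ 0.234 mA

Combine the parallel branches: R_p = (1/2.91 + 1/5.66)⁻¹ = 1.922 Ω.
V_A = 12.5 × 1.922/35.22 = 0.6821 mV.
Branch current I = V_A/R_a = 0.6821/2.91 = 0.2344 mA.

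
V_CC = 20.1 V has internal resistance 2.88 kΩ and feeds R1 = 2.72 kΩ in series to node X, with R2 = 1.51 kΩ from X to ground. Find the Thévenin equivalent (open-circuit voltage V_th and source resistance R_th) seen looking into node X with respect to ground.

R1' = 2.88 + 2.72 = 5.600 kΩ (source resistance + R1).
V_th is the unloaded tap voltage: V_CC · R2/(R1'+R2) = 20.1 × 0.2124 = 4.269 V.
Looking into X with the source shorted: R_th = R1'·R2/(R1'+R2) = 5.600 × 1.51/7.110 = 1.189 kΩ.

V_th ≈ 4.27 V, R_th ≈ 1.19 kΩ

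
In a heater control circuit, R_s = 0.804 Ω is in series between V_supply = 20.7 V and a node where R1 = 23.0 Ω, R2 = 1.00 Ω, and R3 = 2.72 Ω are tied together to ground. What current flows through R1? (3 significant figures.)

Parallel bank: R_p = 1/(1/23.0 + 1/1.00 + 1/2.72) = 0.7087 Ω.
Node voltage V_A = V_supply · R_p/(R_s + R_p) = 20.7 × 0.4685 = 9.698 V.
I(R1) = V_A / R1 = 9.698/23.0 = 0.4216 A.

I ≈ 0.422 A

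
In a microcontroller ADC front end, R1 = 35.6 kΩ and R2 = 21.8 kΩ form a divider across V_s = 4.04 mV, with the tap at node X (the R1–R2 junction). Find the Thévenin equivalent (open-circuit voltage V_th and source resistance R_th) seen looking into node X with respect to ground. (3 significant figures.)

V_th is the unloaded tap voltage: V_s · R2/(R1+R2) = 4.04 × 0.3798 = 1.534 mV.
Zeroing V_s shorts the top of R1 to ground, so R_th = R1 ‖ R2 = 13.52 kΩ.

V_th ≈ 1.53 mV, R_th ≈ 13.5 kΩ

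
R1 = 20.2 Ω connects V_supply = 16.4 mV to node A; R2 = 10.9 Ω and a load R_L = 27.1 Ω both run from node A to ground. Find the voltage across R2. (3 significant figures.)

V_out ≈ 4.56 mV

R2 ‖ R_L = (10.9 × 27.1)/(10.9 + 27.1) = 7.773 Ω.
Now apply the divider: V_out = 16.4 × 0.2779 = 4.557 mV.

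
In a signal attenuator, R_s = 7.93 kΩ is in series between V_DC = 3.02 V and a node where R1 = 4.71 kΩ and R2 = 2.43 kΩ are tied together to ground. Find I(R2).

I ≈ 0.209 mA

Combine the parallel branches: R_p = (1/4.71 + 1/2.43)⁻¹ = 1.603 kΩ.
V_A = 3.02 × 1.603/9.533 = 0.5078 V.
Branch current I = V_A/R2 = 0.5078/2.43 = 0.2090 mA.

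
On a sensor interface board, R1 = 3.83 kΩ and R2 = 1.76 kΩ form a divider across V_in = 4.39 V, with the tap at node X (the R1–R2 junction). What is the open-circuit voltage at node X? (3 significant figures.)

V_th ≈ 1.38 V

V_th is the unloaded tap voltage: V_in · R2/(R1+R2) = 4.39 × 0.3148 = 1.382 V.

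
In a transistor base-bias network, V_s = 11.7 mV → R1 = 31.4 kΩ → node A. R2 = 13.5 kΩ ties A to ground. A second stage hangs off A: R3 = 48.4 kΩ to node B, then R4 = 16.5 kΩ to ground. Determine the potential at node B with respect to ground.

Looking into the second stage from A: R3 + R4 = 64.90 kΩ appears in parallel with R2.
R2 ‖ (R3+R4) = 11.18 kΩ.
V_A = 11.7 × 11.18/(31.4 + 11.18) = 3.071 mV.
Stage 2 is unloaded, so V_B = V_A · R4/(R3+R4) = 3.071 × 16.5/64.90 = 0.7808 mV.

V_B ≈ 0.781 mV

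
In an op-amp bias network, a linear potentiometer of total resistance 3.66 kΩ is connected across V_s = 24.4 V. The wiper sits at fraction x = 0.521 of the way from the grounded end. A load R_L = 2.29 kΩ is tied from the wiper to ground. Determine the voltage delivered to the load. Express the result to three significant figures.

Split the track: R_lower = x·R_p = 1.907 kΩ, R_upper = (1−x)·R_p = 1.753 kΩ.
Lower segment in parallel with the load: 1.907 ‖ 2.29 = 1.040 kΩ.
Loaded-divider output: V_out = 24.4 × 0.3724 = 9.088 V.

V_out ≈ 9.09 V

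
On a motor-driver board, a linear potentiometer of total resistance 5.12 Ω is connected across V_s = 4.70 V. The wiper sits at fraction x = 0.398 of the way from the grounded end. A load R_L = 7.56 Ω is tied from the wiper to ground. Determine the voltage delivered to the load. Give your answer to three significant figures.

Lower segment x·R_p = 2.038 Ω; upper segment (1−x)·R_p = 3.082 Ω.
Lower segment in parallel with the load: 2.038 ‖ 7.56 = 1.605 Ω.
Loaded-divider output: V_out = 4.70 × 0.3424 = 1.609 V.
(Unloaded: V_out = x·V_s = 1.87 V.)

V_out ≈ 1.61 V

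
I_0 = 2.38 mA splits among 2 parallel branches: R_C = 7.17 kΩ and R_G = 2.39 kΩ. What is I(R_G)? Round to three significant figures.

I ≈ 1.78 mA

With just two branches, the current splits inversely with resistance.
I(R_G) = 2.38 × 7.17/(7.17 + 2.39) = 2.38 × 0.7500 = 1.785 mA.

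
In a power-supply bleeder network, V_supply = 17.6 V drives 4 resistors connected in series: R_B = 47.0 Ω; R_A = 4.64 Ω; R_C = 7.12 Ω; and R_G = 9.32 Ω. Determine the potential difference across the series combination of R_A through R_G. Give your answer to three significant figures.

ΣR = 47.0 + 4.64 + 7.12 + 9.32 = 68.08 Ω.
R_{R_A..R_G} = 4.64 + 7.12 + 9.32 = 21.08 Ω.
By the voltage-divider rule, V = 17.6 × 21.08/68.08 = 5.450 V.

V ≈ 5.45 V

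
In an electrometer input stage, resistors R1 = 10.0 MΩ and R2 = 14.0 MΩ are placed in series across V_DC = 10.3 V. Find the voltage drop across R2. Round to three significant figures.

Total series resistance ΣR = 10.0 + 14.0 = 24.00 MΩ.
By the voltage-divider rule, V = 10.3 × 14.00/24.00 = 6.008 V.

V ≈ 6.01 V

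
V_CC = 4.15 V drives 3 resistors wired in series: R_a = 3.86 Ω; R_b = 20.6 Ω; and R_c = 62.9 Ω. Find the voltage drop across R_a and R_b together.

V ≈ 1.16 V

Series total: ΣR = 3.86 + 20.6 + 62.9 = 87.36 Ω.
R_{R_a..R_b} = 3.86 + 20.6 = 24.46 Ω.
Voltage divider: V = V_CC · (24.46 / 87.36) = 4.15 × 0.2800 = 1.162 V.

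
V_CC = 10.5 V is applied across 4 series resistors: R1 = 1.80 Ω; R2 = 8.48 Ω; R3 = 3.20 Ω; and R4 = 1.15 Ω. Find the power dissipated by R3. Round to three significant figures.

P ≈ 1.65 W

ΣR = 14.63 Ω → I = 10.5/14.63 = 0.7177 A.
V(R3) = I·R = 2.297 V; P = V·I = 2.297 × 0.7177 = 1.648 W.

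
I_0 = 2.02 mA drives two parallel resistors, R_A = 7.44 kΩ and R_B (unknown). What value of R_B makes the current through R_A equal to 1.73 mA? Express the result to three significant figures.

R_B ≈ 44.4 kΩ

In a two-way split, I_A/I_0 = R_B/(R_A + R_B).
With f = 0.8564, R_B = R_A · f/(1−f) = 7.44 × 5.966 = 44.38 kΩ.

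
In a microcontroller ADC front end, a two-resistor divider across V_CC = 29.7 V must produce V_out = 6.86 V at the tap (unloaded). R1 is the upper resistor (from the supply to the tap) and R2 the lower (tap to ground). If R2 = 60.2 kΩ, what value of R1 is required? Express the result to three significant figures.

R1 ≈ 200 kΩ

Required fraction k = V_out/V_CC = 0.2310.
Rearranging, R1 = R2·(1−k)/k = 60.2 × 3.329 = 200.4 kΩ.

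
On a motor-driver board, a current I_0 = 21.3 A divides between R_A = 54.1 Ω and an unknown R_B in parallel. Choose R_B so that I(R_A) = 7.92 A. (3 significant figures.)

R_B ≈ 32.0 Ω

In a two-way split, I_A/I_0 = R_B/(R_A + R_B).
With f = 0.3718, R_B = R_A · f/(1−f) = 54.1 × 0.5919 = 32.02 Ω.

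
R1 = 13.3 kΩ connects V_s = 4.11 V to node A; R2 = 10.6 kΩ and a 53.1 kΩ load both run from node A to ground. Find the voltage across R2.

First combine the lower leg with the load: R2 ‖ R_L = 8.836 kΩ.
Then V_out = V_s · R2'/(R1 + R2') = 4.11 × 8.836/22.14 = 1.641 V.

V_out ≈ 1.64 V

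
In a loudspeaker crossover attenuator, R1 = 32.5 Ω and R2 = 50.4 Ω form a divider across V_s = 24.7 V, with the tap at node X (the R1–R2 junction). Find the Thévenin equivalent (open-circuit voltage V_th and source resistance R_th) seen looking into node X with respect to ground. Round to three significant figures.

V_th ≈ 15.0 V, R_th ≈ 19.8 Ω

With X open, the divider is unloaded: V_th = 24.7 × 50.4/82.90 = 15.02 V.
With V_s suppressed (replaced by a short), R_th = R1 ‖ R2 = (32.50 × 50.4)/(32.50 + 50.4) = 19.76 Ω.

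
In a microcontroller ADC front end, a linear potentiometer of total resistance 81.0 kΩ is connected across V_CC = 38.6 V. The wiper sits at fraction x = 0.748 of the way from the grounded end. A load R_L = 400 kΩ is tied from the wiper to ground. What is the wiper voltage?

V_out ≈ 27.8 V

The pot divides into 20.41 kΩ above the wiper and 60.59 kΩ below.
R_L loads the lower segment: effective lower R = 52.62 kΩ.
Loaded-divider output: V_out = 38.6 × 0.7205 = 27.81 V.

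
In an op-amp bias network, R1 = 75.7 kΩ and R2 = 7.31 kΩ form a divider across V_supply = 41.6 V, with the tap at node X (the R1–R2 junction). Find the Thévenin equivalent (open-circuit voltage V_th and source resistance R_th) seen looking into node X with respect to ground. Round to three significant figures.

V_th ≈ 3.66 V, R_th ≈ 6.67 kΩ

With X open, the divider is unloaded: V_th = 41.6 × 7.31/83.01 = 3.663 V.
With V_supply suppressed (replaced by a short), R_th = R1 ‖ R2 = (75.70 × 7.31)/(75.70 + 7.31) = 6.666 kΩ.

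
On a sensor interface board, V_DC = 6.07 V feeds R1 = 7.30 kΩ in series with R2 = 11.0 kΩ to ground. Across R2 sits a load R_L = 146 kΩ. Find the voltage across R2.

The load sits in parallel with R2, giving an effective lower resistance R2' = R2·R_L/(R2+R_L) = 10.23 kΩ.
Voltage divider with the loaded lower leg: V_out = 6.07 × 10.23/(7.30 + 10.23) = 6.07 × 0.5836 = 3.542 V.
(Unloaded it would be 3.65 V; the load pulls it down.)

V_out ≈ 3.54 V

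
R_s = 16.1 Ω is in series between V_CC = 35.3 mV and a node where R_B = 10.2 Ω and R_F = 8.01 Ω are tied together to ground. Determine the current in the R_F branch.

Combine the parallel branches: R_p = (1/10.2 + 1/8.01)⁻¹ = 4.487 Ω.
V_A = 35.3 × 4.487/20.59 = 7.693 mV.
Branch current I = V_A/R_F = 7.693/8.01 = 0.9605 mA.
(Equivalently: I_total = 1.715 mA, then current-divider fraction G_k/ΣG = 0.5601.)

I ≈ 0.960 mA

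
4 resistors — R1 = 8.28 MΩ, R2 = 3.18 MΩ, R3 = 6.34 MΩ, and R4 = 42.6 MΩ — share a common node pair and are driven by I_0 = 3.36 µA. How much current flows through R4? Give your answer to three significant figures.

I ≈ 0.128 µA

Conductances: ΣG = 1/8.28 + 1/3.18 + 1/6.34 + 1/42.6 = 0.6164 (1/MΩ).
Current divider: I(R4) = I_0 · G_k/ΣG = 3.36 × (0.02347/0.6164) = 3.36 × 0.03808 = 0.1279 µA.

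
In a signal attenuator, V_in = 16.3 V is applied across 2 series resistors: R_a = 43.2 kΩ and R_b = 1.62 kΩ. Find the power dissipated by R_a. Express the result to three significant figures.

The common current is I = 16.3/44.82 = 0.3637 mA.
P(R_a) = I²·R_a = (0.3637)² × 43.2 = 5.714 mW.

P ≈ 5.71 mW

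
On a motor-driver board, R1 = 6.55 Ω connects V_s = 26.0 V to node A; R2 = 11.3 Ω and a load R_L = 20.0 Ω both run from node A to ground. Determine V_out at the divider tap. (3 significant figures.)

V_out ≈ 13.6 V

First combine the lower leg with the load: R2 ‖ R_L = 7.220 Ω.
Voltage divider with the loaded lower leg: V_out = 26.0 × 7.220/(6.55 + 7.220) = 26.0 × 0.5243 = 13.63 V.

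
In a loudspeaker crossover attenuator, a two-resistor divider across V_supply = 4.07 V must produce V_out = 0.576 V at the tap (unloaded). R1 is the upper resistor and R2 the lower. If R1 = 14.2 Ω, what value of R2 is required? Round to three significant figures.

Required fraction k = V_out/V_supply = 0.1415.
So R2 = R1 · V_out/(V_supply − V_out) = 14.2 × 0.576/(4.07 − 0.576) = 14.2 × 0.1649 = 2.341 Ω.

R2 ≈ 2.34 Ω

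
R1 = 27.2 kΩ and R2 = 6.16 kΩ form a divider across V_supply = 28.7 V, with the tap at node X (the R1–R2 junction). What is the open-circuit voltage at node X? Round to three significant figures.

V_th is the unloaded tap voltage: V_supply · R2/(R1+R2) = 28.7 × 0.1847 = 5.300 V.

V_th ≈ 5.30 V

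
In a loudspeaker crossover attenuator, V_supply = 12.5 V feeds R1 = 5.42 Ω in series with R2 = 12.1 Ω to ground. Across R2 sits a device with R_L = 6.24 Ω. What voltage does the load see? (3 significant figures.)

The load sits in parallel with R2, giving an effective lower resistance R2' = R2·R_L/(R2+R_L) = 4.117 Ω.
Voltage divider with the loaded lower leg: V_out = 12.5 × 4.117/(5.42 + 4.117) = 12.5 × 0.4317 = 5.396 V.

V_out ≈ 5.40 V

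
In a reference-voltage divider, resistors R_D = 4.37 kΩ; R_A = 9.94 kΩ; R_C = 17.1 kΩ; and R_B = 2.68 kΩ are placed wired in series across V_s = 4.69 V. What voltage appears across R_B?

V ≈ 0.369 V

ΣR = 4.37 + 9.94 + 17.1 + 2.68 = 34.09 kΩ.
V = V_s · R/ΣR = 4.69 × 0.07862 = 0.3687 V.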